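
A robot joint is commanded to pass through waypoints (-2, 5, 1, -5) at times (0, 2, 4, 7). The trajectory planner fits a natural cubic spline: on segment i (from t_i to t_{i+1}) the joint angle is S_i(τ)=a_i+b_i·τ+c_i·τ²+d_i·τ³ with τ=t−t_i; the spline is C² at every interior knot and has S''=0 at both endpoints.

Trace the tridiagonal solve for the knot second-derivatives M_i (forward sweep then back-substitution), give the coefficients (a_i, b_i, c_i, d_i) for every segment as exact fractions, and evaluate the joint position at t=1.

  seg 0: a=-2 b=94/19 c=0 d=-55/152
  seg 1: a=5 b=23/38 c=-165/76 d=33/76
  seg 2: a=1 b=-109/38 c=33/76 d=-11/228
S(1) = 393/152

Δ: Δ0=7/2, Δ1=-2, Δ2=-2
row 1: diag=8, rhs=-33; c'=1/4, d'=-33/8
row 2: denom=10−2·1/4=19/2; d'=(0−2·-33/8)/(19/2)=33/38
back: M2=33/38
back: M1=-33/8−1/4·33/38=-165/38
M: M0=0, M1=-165/38, M2=33/38, M3=0
seg 0: a=-2, c=M0/2=0, d=(M1−M0)/(6·2)=-55/152, b=Δ0−h0·(2M0+M1)/6=94/19
seg 1: a=5, c=M1/2=-165/76, d=(M2−M1)/(6·2)=33/76, b=Δ1−h1·(2M1+M2)/6=23/38
seg 2: a=1, c=M2/2=33/76, d=(M3−M2)/(6·3)=-11/228, b=Δ2−h2·(2M2+M3)/6=-109/38
t_q=1 → seg 0, τ=1; S=-2+94/19·τ+0·τ²+-55/152·τ³=393/152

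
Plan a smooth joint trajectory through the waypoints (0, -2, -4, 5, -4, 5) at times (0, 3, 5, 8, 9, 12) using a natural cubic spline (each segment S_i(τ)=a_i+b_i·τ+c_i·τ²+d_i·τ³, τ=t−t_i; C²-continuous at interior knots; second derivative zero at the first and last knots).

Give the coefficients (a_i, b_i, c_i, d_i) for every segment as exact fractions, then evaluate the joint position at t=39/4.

  seg 0: a=0 b=77/888 c=0 d=-223/2664
  seg 1: a=-2 b=-965/444 c=-223/296 d=595/888
  seg 2: a=-4 b=1267/444 c=967/296 d=-8573/7992
  seg 3: a=5 b=-5779/888 c=-709/111 d=1153/296
  seg 4: a=-4 b=-3373/444 c=4705/888 d=-4705/7992
S(39/4) = -131957/18944

Δ: Δ0=-2/3, Δ1=-1, Δ2=3, Δ3=-9, Δ4=3
row 1: diag=10, rhs=-2; c'=1/5, d'=-1/5
row 2: denom=10−2·1/5=48/5; d'=(24−2·-1/5)/(48/5)=61/24
row 3: denom=8−3·5/16=113/16; d'=(-72−3·61/24)/(113/16)=-1274/113
row 4: denom=8−1·16/113=888/113; d'=(72−1·-1274/113)/(888/113)=4705/444
back: M4=4705/444
back: M3=-1274/113−16/113·4705/444=-1418/111
back: M2=61/24−5/16·-1418/111=967/148
back: M1=-1/5−1/5·967/148=-223/148
M: M0=0, M1=-223/148, M2=967/148, M3=-1418/111, M4=4705/444, M5=0
seg 0: a=0, c=M0/2=0, d=(M1−M0)/(6·3)=-223/2664, b=Δ0−h0·(2M0+M1)/6=77/888
seg 1: a=-2, c=M1/2=-223/296, d=(M2−M1)/(6·2)=595/888, b=Δ1−h1·(2M1+M2)/6=-965/444
seg 2: a=-4, c=M2/2=967/296, d=(M3−M2)/(6·3)=-8573/7992, b=Δ2−h2·(2M2+M3)/6=1267/444
seg 3: a=5, c=M3/2=-709/111, d=(M4−M3)/(6·1)=1153/296, b=Δ3−h3·(2M3+M4)/6=-5779/888
seg 4: a=-4, c=M4/2=4705/888, d=(M5−M4)/(6·3)=-4705/7992, b=Δ4−h4·(2M4+M5)/6=-3373/444
t_q=39/4 → seg 4, τ=3/4; S=-4+-3373/444·τ+4705/888·τ²+-4705/7992·τ³=-131957/18944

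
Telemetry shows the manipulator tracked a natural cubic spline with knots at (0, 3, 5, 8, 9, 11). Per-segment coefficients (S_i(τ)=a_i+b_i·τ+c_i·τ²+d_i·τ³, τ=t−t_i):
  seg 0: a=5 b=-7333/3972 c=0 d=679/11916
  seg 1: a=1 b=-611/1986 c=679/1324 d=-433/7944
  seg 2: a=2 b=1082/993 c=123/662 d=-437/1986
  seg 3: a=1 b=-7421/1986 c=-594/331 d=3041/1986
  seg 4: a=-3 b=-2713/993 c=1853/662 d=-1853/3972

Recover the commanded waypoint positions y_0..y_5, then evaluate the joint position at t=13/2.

y_0 = S_0(0) = a_0 = 5
y_1 = S_1(0) = a_1 = 1
y_2 = S_2(0) = a_2 = 2
y_3 = S_3(0) = a_3 = 1
y_4 = S_4(0) = a_4 = -3
y_5 = S_4(2) = -1
t_q=13/2 is in segment 2 (τ=3/2); S_2(τ)=17529/5296

y_0=5 y_1=1 y_2=2 y_3=1 y_4=-3 y_5=-1
S(13/2) = 17529/5296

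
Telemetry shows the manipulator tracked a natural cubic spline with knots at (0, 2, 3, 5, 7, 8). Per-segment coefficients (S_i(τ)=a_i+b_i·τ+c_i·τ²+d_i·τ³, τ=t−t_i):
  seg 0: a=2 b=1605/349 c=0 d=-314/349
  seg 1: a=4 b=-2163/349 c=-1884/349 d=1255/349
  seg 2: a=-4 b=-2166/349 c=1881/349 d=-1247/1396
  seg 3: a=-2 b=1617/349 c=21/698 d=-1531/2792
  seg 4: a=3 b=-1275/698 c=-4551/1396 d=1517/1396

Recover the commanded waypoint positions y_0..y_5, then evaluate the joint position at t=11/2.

y_0=2 y_1=4 y_2=-4 y_3=-2 y_4=3 y_5=-1
S(11/2) = 5709/22336

y_0 = S_0(0) = a_0 = 2
y_1 = S_1(0) = a_1 = 4
y_2 = S_2(0) = a_2 = -4
y_3 = S_3(0) = a_3 = -2
y_4 = S_4(0) = a_4 = 3
y_5 = S_4(1) = -1
t_q=11/2 is in segment 3 (τ=1/2); S_3(τ)=5709/22336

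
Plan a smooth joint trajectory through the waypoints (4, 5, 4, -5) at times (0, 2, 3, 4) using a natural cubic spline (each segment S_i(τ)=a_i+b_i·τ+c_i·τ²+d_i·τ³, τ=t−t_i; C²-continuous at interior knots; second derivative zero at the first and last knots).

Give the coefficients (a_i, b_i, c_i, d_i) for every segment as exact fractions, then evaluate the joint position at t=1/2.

  seg 0: a=4 b=15/46 c=0 d=1/23
  seg 1: a=5 b=39/46 c=6/23 d=-97/46
  seg 2: a=4 b=-114/23 c=-279/46 d=93/46
S(1/2) = 767/184

Δ: Δ0=1/2, Δ1=-1, Δ2=-9
row 1: diag=6, rhs=-9; c'=1/6, d'=-3/2
row 2: denom=4−1·1/6=23/6; d'=(-48−1·-3/2)/(23/6)=-279/23
back: M2=-279/23
back: M1=-3/2−1/6·-279/23=12/23
M: M0=0, M1=12/23, M2=-279/23, M3=0
seg 0: a=4, c=M0/2=0, d=(M1−M0)/(6·2)=1/23, b=Δ0−h0·(2M0+M1)/6=15/46
seg 1: a=5, c=M1/2=6/23, d=(M2−M1)/(6·1)=-97/46, b=Δ1−h1·(2M1+M2)/6=39/46
seg 2: a=4, c=M2/2=-279/46, d=(M3−M2)/(6·1)=93/46, b=Δ2−h2·(2M2+M3)/6=-114/23
t_q=1/2 → seg 0, τ=1/2; S=4+15/46·τ+0·τ²+1/23·τ³=767/184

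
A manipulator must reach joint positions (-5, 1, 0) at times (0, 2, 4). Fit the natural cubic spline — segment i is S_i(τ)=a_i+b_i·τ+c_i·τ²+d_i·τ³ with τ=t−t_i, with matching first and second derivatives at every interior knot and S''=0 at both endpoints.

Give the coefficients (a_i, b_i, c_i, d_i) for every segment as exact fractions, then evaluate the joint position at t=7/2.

  seg 0: a=-5 b=31/8 c=0 d=-7/32
  seg 1: a=1 b=5/4 c=-21/16 d=7/32
S(7/2) = 169/256

Δ: Δ0=3, Δ1=-1/2
row 1: diag=8, rhs=-21; c'=1/4, d'=-21/8
back: M1=-21/8
M: M0=0, M1=-21/8, M2=0
seg 0: a=-5, c=M0/2=0, d=(M1−M0)/(6·2)=-7/32, b=Δ0−h0·(2M0+M1)/6=31/8
seg 1: a=1, c=M1/2=-21/16, d=(M2−M1)/(6·2)=7/32, b=Δ1−h1·(2M1+M2)/6=5/4
t_q=7/2 → seg 1, τ=3/2; S=1+5/4·τ+-21/16·τ²+7/32·τ³=169/256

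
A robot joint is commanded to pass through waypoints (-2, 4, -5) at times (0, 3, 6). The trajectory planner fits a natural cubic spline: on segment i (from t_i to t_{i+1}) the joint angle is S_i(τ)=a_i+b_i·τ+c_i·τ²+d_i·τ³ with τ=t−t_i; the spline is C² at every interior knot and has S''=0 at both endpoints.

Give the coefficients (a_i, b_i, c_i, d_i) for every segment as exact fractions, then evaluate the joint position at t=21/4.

Δ: Δ0=2, Δ1=-3
row 1: diag=12, rhs=-30; c'=1/4, d'=-5/2
back: M1=-5/2
M: M0=0, M1=-5/2, M2=0
seg 0: a=-2, c=M0/2=0, d=(M1−M0)/(6·3)=-5/36, b=Δ0−h0·(2M0+M1)/6=13/4
seg 1: a=4, c=M1/2=-5/4, d=(M2−M1)/(6·3)=5/36, b=Δ1−h1·(2M1+M2)/6=-1/2
t_q=21/4 → seg 1, τ=9/4; S=4+-1/2·τ+-5/4·τ²+5/36·τ³=-479/256

  seg 0: a=-2 b=13/4 c=0 d=-5/36
  seg 1: a=4 b=-1/2 c=-5/4 d=5/36
S(21/4) = -479/256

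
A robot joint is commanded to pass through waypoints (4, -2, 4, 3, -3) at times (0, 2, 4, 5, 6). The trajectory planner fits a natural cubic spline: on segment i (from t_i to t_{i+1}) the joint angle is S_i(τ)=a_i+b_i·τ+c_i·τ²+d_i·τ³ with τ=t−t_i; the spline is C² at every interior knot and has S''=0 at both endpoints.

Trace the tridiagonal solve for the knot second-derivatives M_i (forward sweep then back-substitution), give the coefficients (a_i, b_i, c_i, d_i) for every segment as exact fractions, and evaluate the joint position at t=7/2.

  seg 0: a=4 b=-103/21 c=0 d=10/21
  seg 1: a=-2 b=17/21 c=20/7 d=-37/42
  seg 2: a=4 b=5/3 c=-17/7 d=-5/21
  seg 3: a=3 b=-82/21 c=-22/7 d=22/21
S(7/2) = 299/112

Δ: Δ0=-3, Δ1=3, Δ2=-1, Δ3=-6
row 1: diag=8, rhs=36; c'=1/4, d'=9/2
row 2: denom=6−2·1/4=11/2; d'=(-24−2·9/2)/(11/2)=-6
row 3: denom=4−1·2/11=42/11; d'=(-30−1·-6)/(42/11)=-44/7
back: M3=-44/7
back: M2=-6−2/11·-44/7=-34/7
back: M1=9/2−1/4·-34/7=40/7
M: M0=0, M1=40/7, M2=-34/7, M3=-44/7, M4=0
seg 0: a=4, c=M0/2=0, d=(M1−M0)/(6·2)=10/21, b=Δ0−h0·(2M0+M1)/6=-103/21
seg 1: a=-2, c=M1/2=20/7, d=(M2−M1)/(6·2)=-37/42, b=Δ1−h1·(2M1+M2)/6=17/21
seg 2: a=4, c=M2/2=-17/7, d=(M3−M2)/(6·1)=-5/21, b=Δ2−h2·(2M2+M3)/6=5/3
seg 3: a=3, c=M3/2=-22/7, d=(M4−M3)/(6·1)=22/21, b=Δ3−h3·(2M3+M4)/6=-82/21
t_q=7/2 → seg 1, τ=3/2; S=-2+17/21·τ+20/7·τ²+-37/42·τ³=299/112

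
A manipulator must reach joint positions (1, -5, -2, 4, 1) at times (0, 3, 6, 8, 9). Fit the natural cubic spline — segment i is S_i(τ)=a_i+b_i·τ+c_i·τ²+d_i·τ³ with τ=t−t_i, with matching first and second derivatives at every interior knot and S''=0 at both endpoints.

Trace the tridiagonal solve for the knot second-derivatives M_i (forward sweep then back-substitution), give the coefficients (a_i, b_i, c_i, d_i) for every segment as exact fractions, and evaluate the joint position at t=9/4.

  seg 0: a=1 b=-254/103 c=0 d=16/309
  seg 1: a=-5 b=-110/103 c=48/103 d=23/309
  seg 2: a=-2 b=385/103 c=117/103 d=-155/206
  seg 3: a=4 b=-77/103 c=-348/103 d=116/103
S(9/4) = -1631/412

Δ: Δ0=-2, Δ1=1, Δ2=3, Δ3=-3
row 1: diag=12, rhs=18; c'=1/4, d'=3/2
row 2: denom=10−3·1/4=37/4; d'=(12−3·3/2)/(37/4)=30/37
row 3: denom=6−2·8/37=206/37; d'=(-36−2·30/37)/(206/37)=-696/103
back: M3=-696/103
back: M2=30/37−8/37·-696/103=234/103
back: M1=3/2−1/4·234/103=96/103
M: M0=0, M1=96/103, M2=234/103, M3=-696/103, M4=0
seg 0: a=1, c=M0/2=0, d=(M1−M0)/(6·3)=16/309, b=Δ0−h0·(2M0+M1)/6=-254/103
seg 1: a=-5, c=M1/2=48/103, d=(M2−M1)/(6·3)=23/309, b=Δ1−h1·(2M1+M2)/6=-110/103
seg 2: a=-2, c=M2/2=117/103, d=(M3−M2)/(6·2)=-155/206, b=Δ2−h2·(2M2+M3)/6=385/103
seg 3: a=4, c=M3/2=-348/103, d=(M4−M3)/(6·1)=116/103, b=Δ3−h3·(2M3+M4)/6=-77/103
t_q=9/4 → seg 0, τ=9/4; S=1+-254/103·τ+0·τ²+16/309·τ³=-1631/412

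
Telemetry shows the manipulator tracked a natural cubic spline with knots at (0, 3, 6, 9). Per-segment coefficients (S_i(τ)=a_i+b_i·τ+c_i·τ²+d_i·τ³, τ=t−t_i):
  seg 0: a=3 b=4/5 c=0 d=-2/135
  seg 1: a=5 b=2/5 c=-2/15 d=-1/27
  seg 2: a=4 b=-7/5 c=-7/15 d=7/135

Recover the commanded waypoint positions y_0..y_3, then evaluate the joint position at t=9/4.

y_0=3 y_1=5 y_2=4 y_3=-3
S(9/4) = 741/160

y_0 = S_0(0) = a_0 = 3
y_1 = S_1(0) = a_1 = 5
y_2 = S_2(0) = a_2 = 4
y_3 = S_2(3) = -3
t_q=9/4 is in segment 0 (τ=9/4); S_0(τ)=741/160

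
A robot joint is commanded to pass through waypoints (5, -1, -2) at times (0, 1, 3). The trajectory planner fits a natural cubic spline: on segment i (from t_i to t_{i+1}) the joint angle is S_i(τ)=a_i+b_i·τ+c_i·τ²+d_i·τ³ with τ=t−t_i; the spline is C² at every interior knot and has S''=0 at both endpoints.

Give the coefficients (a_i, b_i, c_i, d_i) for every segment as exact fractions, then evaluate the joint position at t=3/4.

  seg 0: a=5 b=-83/12 c=0 d=11/12
  seg 1: a=-1 b=-25/6 c=11/4 d=-11/24
S(3/4) = 51/256

Δ: Δ0=-6, Δ1=-1/2
row 1: diag=6, rhs=33; c'=1/3, d'=11/2
back: M1=11/2
M: M0=0, M1=11/2, M2=0
seg 0: a=5, c=M0/2=0, d=(M1−M0)/(6·1)=11/12, b=Δ0−h0·(2M0+M1)/6=-83/12
seg 1: a=-1, c=M1/2=11/4, d=(M2−M1)/(6·2)=-11/24, b=Δ1−h1·(2M1+M2)/6=-25/6
t_q=3/4 → seg 0, τ=3/4; S=5+-83/12·τ+0·τ²+11/12·τ³=51/256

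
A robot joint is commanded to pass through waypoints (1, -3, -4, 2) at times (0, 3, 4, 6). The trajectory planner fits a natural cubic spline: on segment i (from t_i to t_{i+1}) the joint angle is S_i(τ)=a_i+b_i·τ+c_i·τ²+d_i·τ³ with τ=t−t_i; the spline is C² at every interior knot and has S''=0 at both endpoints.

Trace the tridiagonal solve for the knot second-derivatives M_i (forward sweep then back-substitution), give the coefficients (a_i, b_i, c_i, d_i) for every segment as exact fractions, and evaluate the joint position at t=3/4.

Δ: Δ0=-4/3, Δ1=-1, Δ2=3
row 1: diag=8, rhs=2; c'=1/8, d'=1/4
row 2: denom=6−1·1/8=47/8; d'=(24−1·1/4)/(47/8)=190/47
back: M2=190/47
back: M1=1/4−1/8·190/47=-12/47
M: M0=0, M1=-12/47, M2=190/47, M3=0
seg 0: a=1, c=M0/2=0, d=(M1−M0)/(6·3)=-2/141, b=Δ0−h0·(2M0+M1)/6=-170/141
seg 1: a=-3, c=M1/2=-6/47, d=(M2−M1)/(6·1)=101/141, b=Δ1−h1·(2M1+M2)/6=-224/141
seg 2: a=-4, c=M2/2=95/47, d=(M3−M2)/(6·2)=-95/282, b=Δ2−h2·(2M2+M3)/6=43/141
t_q=3/4 → seg 0, τ=3/4; S=1+-170/141·τ+0·τ²+-2/141·τ³=135/1504

  seg 0: a=1 b=-170/141 c=0 d=-2/141
  seg 1: a=-3 b=-224/141 c=-6/47 d=101/141
  seg 2: a=-4 b=43/141 c=95/47 d=-95/282
S(3/4) = 135/1504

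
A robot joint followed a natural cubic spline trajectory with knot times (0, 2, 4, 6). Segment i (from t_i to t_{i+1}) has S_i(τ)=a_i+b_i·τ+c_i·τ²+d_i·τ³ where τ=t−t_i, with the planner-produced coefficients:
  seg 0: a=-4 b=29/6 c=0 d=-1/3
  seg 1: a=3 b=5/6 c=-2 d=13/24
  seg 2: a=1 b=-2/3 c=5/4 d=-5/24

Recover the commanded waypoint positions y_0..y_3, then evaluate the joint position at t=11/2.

y_0 = S_0(0) = a_0 = -4
y_1 = S_1(0) = a_1 = 3
y_2 = S_2(0) = a_2 = 1
y_3 = S_2(2) = 3
t_q=11/2 is in segment 2 (τ=3/2); S_2(τ)=135/64

y_0=-4 y_1=3 y_2=1 y_3=3
S(11/2) = 135/64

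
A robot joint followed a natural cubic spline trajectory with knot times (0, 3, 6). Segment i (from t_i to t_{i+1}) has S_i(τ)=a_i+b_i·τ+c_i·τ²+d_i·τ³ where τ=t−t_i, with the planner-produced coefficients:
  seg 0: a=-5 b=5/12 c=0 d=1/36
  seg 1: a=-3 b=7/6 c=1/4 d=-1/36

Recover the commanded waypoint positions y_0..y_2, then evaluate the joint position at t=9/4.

y_0 = S_0(0) = a_0 = -5
y_1 = S_1(0) = a_1 = -3
y_2 = S_1(3) = 2
t_q=9/4 is in segment 0 (τ=9/4); S_0(τ)=-959/256

y_0=-5 y_1=-3 y_2=2
S(9/4) = -959/256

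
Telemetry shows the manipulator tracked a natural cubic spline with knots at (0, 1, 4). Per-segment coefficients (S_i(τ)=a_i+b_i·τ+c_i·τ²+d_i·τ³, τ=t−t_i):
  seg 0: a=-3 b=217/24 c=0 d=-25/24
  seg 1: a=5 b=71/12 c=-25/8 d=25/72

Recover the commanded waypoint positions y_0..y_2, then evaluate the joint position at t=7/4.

y_0 = S_0(0) = a_0 = -3
y_1 = S_1(0) = a_1 = 5
y_2 = S_1(3) = 4
t_q=7/4 is in segment 1 (τ=3/4); S_1(τ)=4007/512

y_0=-3 y_1=5 y_2=4
S(7/4) = 4007/512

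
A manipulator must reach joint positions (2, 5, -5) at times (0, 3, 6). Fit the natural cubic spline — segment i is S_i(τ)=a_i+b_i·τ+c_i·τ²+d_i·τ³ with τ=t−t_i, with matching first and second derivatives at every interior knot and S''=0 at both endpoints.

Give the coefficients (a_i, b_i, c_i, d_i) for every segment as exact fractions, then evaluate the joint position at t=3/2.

Δ: Δ0=1, Δ1=-10/3
row 1: diag=12, rhs=-26; c'=1/4, d'=-13/6
back: M1=-13/6
M: M0=0, M1=-13/6, M2=0
seg 0: a=2, c=M0/2=0, d=(M1−M0)/(6·3)=-13/108, b=Δ0−h0·(2M0+M1)/6=25/12
seg 1: a=5, c=M1/2=-13/12, d=(M2−M1)/(6·3)=13/108, b=Δ1−h1·(2M1+M2)/6=-7/6
t_q=3/2 → seg 0, τ=3/2; S=2+25/12·τ+0·τ²+-13/108·τ³=151/32

  seg 0: a=2 b=25/12 c=0 d=-13/108
  seg 1: a=5 b=-7/6 c=-13/12 d=13/108
S(3/2) = 151/32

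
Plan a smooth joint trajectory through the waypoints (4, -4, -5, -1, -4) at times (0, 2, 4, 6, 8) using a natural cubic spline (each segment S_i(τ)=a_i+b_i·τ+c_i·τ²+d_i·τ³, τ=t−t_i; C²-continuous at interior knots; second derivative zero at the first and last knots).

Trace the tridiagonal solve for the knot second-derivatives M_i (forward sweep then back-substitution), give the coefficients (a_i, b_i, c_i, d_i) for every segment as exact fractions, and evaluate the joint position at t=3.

Δ: Δ0=-4, Δ1=-1/2, Δ2=2, Δ3=-3/2
row 1: diag=8, rhs=21; c'=1/4, d'=21/8
row 2: denom=8−2·1/4=15/2; d'=(15−2·21/8)/(15/2)=13/10
row 3: denom=8−2·4/15=112/15; d'=(-21−2·13/10)/(112/15)=-177/56
back: M3=-177/56
back: M2=13/10−4/15·-177/56=15/7
back: M1=21/8−1/4·15/7=117/56
M: M0=0, M1=117/56, M2=15/7, M3=-177/56, M4=0
seg 0: a=4, c=M0/2=0, d=(M1−M0)/(6·2)=39/224, b=Δ0−h0·(2M0+M1)/6=-263/56
seg 1: a=-4, c=M1/2=117/112, d=(M2−M1)/(6·2)=1/224, b=Δ1−h1·(2M1+M2)/6=-73/28
seg 2: a=-5, c=M2/2=15/14, d=(M3−M2)/(6·2)=-99/224, b=Δ2−h2·(2M2+M3)/6=13/8
seg 3: a=-1, c=M3/2=-177/112, d=(M4−M3)/(6·2)=59/224, b=Δ3−h3·(2M3+M4)/6=17/28
t_q=3 → seg 1, τ=1; S=-4+-73/28·τ+117/112·τ²+1/224·τ³=-1245/224

  seg 0: a=4 b=-263/56 c=0 d=39/224
  seg 1: a=-4 b=-73/28 c=117/112 d=1/224
  seg 2: a=-5 b=13/8 c=15/14 d=-99/224
  seg 3: a=-1 b=17/28 c=-177/112 d=59/224
S(3) = -1245/224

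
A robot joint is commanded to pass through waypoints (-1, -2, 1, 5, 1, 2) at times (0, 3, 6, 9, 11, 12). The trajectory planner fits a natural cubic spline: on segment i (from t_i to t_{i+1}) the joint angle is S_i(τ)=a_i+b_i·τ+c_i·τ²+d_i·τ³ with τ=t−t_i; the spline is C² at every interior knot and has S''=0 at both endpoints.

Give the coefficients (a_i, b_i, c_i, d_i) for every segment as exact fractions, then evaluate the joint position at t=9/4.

  seg 0: a=-1 b=-217/384 c=0 d=89/3456
  seg 1: a=-2 b=25/192 c=89/384 d=67/3456
  seg 2: a=1 b=785/384 c=13/32 d=-247/1152
  seg 3: a=5 b=-251/192 c=-195/128 d=113/192
  seg 4: a=1 b=-65/192 c=257/128 d=-257/384
S(9/4) = -16205/8192

Δ: Δ0=-1/3, Δ1=1, Δ2=4/3, Δ3=-2, Δ4=1
row 1: diag=12, rhs=8; c'=1/4, d'=2/3
row 2: denom=12−3·1/4=45/4; d'=(2−3·2/3)/(45/4)=0
row 3: denom=10−3·4/15=46/5; d'=(-20−3·0)/(46/5)=-50/23
row 4: denom=6−2·5/23=128/23; d'=(18−2·-50/23)/(128/23)=257/64
back: M4=257/64
back: M3=-50/23−5/23·257/64=-195/64
back: M2=0−4/15·-195/64=13/16
back: M1=2/3−1/4·13/16=89/192
M: M0=0, M1=89/192, M2=13/16, M3=-195/64, M4=257/64, M5=0
seg 0: a=-1, c=M0/2=0, d=(M1−M0)/(6·3)=89/3456, b=Δ0−h0·(2M0+M1)/6=-217/384
seg 1: a=-2, c=M1/2=89/384, d=(M2−M1)/(6·3)=67/3456, b=Δ1−h1·(2M1+M2)/6=25/192
seg 2: a=1, c=M2/2=13/32, d=(M3−M2)/(6·3)=-247/1152, b=Δ2−h2·(2M2+M3)/6=785/384
seg 3: a=5, c=M3/2=-195/128, d=(M4−M3)/(6·2)=113/192, b=Δ3−h3·(2M3+M4)/6=-251/192
seg 4: a=1, c=M4/2=257/128, d=(M5−M4)/(6·1)=-257/384, b=Δ4−h4·(2M4+M5)/6=-65/192
t_q=9/4 → seg 0, τ=9/4; S=-1+-217/384·τ+0·τ²+89/3456·τ³=-16205/8192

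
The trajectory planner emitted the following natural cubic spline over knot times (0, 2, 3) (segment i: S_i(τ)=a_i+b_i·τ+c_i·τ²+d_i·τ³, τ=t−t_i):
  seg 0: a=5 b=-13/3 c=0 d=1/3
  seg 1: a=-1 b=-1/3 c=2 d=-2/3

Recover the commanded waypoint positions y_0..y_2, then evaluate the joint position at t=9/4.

y_0=5 y_1=-1 y_2=0
S(9/4) = -31/32

y_0 = S_0(0) = a_0 = 5
y_1 = S_1(0) = a_1 = -1
y_2 = S_1(1) = 0
t_q=9/4 is in segment 1 (τ=1/4); S_1(τ)=-31/32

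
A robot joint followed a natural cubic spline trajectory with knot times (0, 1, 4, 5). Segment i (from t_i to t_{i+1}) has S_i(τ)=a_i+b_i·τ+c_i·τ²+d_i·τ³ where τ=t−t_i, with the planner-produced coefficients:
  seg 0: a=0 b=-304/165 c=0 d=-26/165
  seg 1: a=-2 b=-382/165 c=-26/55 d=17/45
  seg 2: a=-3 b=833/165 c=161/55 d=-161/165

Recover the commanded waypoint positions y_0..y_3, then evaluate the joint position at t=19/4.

y_0=0 y_1=-2 y_2=-3 y_3=4
S(19/4) = 1423/704

y_0 = S_0(0) = a_0 = 0
y_1 = S_1(0) = a_1 = -2
y_2 = S_2(0) = a_2 = -3
y_3 = S_2(1) = 4
t_q=19/4 is in segment 2 (τ=3/4); S_2(τ)=1423/704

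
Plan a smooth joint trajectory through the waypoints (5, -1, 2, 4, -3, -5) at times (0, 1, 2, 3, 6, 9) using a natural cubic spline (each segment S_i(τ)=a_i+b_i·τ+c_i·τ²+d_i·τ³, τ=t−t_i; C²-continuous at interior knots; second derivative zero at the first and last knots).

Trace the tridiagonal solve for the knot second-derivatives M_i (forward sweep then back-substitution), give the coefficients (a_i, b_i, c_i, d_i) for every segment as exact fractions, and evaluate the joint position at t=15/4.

  seg 0: a=5 b=-3532/419 c=0 d=1018/419
  seg 1: a=-1 b=-478/419 c=3054/419 d=-1319/419
  seg 2: a=2 b=1673/419 c=-903/419 d=68/419
  seg 3: a=4 b=71/419 c=-699/419 d=3145/11313
  seg 4: a=-3 b=-978/419 c=1048/1257 d=-1048/11313
S(15/4) = 88653/26816

Δ: Δ0=-6, Δ1=3, Δ2=2, Δ3=-7/3, Δ4=-2/3
row 1: diag=4, rhs=54; c'=1/4, d'=27/2
row 2: denom=4−1·1/4=15/4; d'=(-6−1·27/2)/(15/4)=-26/5
row 3: denom=8−1·4/15=116/15; d'=(-26−1·-26/5)/(116/15)=-78/29
row 4: denom=12−3·45/116=1257/116; d'=(10−3·-78/29)/(1257/116)=2096/1257
back: M4=2096/1257
back: M3=-78/29−45/116·2096/1257=-1398/419
back: M2=-26/5−4/15·-1398/419=-1806/419
back: M1=27/2−1/4·-1806/419=6108/419
M: M0=0, M1=6108/419, M2=-1806/419, M3=-1398/419, M4=2096/1257, M5=0
seg 0: a=5, c=M0/2=0, d=(M1−M0)/(6·1)=1018/419, b=Δ0−h0·(2M0+M1)/6=-3532/419
seg 1: a=-1, c=M1/2=3054/419, d=(M2−M1)/(6·1)=-1319/419, b=Δ1−h1·(2M1+M2)/6=-478/419
seg 2: a=2, c=M2/2=-903/419, d=(M3−M2)/(6·1)=68/419, b=Δ2−h2·(2M2+M3)/6=1673/419
seg 3: a=4, c=M3/2=-699/419, d=(M4−M3)/(6·3)=3145/11313, b=Δ3−h3·(2M3+M4)/6=71/419
seg 4: a=-3, c=M4/2=1048/1257, d=(M5−M4)/(6·3)=-1048/11313, b=Δ4−h4·(2M4+M5)/6=-978/419
t_q=15/4 → seg 3, τ=3/4; S=4+71/419·τ+-699/419·τ²+3145/11313·τ³=88653/26816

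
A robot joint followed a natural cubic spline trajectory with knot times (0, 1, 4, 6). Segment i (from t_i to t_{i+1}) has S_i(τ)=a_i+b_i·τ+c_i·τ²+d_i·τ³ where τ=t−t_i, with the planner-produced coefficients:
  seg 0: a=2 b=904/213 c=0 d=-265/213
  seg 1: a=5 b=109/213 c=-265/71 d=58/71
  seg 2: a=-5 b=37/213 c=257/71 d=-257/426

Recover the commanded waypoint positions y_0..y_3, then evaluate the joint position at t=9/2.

y_0 = S_0(0) = a_0 = 2
y_1 = S_1(0) = a_1 = 5
y_2 = S_2(0) = a_2 = -5
y_3 = S_2(2) = 5
t_q=9/2 is in segment 2 (τ=1/2); S_2(τ)=-4639/1136

y_0=2 y_1=5 y_2=-5 y_3=5
S(9/2) = -4639/1136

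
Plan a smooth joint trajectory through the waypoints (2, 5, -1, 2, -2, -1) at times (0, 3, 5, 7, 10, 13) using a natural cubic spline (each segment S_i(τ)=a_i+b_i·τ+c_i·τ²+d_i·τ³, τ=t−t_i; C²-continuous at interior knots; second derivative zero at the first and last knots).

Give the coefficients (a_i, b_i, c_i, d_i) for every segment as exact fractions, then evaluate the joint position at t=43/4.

Δ: Δ0=1, Δ1=-3, Δ2=3/2, Δ3=-4/3, Δ4=1/3
row 1: diag=10, rhs=-24; c'=1/5, d'=-12/5
row 2: denom=8−2·1/5=38/5; d'=(27−2·-12/5)/(38/5)=159/38
row 3: denom=10−2·5/19=180/19; d'=(-17−2·159/38)/(180/19)=-241/90
row 4: denom=12−3·19/60=221/20; d'=(10−3·-241/90)/(221/20)=1082/663
back: M4=1082/663
back: M3=-241/90−19/60·1082/663=-706/221
back: M2=159/38−5/19·-706/221=2221/442
back: M1=-12/5−1/5·2221/442=-1505/442
M: M0=0, M1=-1505/442, M2=2221/442, M3=-706/221, M4=1082/663, M5=0
seg 0: a=2, c=M0/2=0, d=(M1−M0)/(6·3)=-1505/7956, b=Δ0−h0·(2M0+M1)/6=2389/884
seg 1: a=5, c=M1/2=-1505/884, d=(M2−M1)/(6·2)=621/884, b=Δ1−h1·(2M1+M2)/6=-1063/442
seg 2: a=-1, c=M2/2=2221/884, d=(M3−M2)/(6·2)=-1211/1768, b=Δ2−h2·(2M2+M3)/6=-347/442
seg 3: a=2, c=M3/2=-353/221, d=(M4−M3)/(6·3)=1600/5967, b=Δ3−h3·(2M3+M4)/6=231/221
seg 4: a=-2, c=M4/2=541/663, d=(M5−M4)/(6·3)=-541/5967, b=Δ4−h4·(2M4+M5)/6=-287/221
t_q=43/4 → seg 4, τ=3/4; S=-2+-287/221·τ+541/663·τ²+-541/5967·τ³=-36113/14144

  seg 0: a=2 b=2389/884 c=0 d=-1505/7956
  seg 1: a=5 b=-1063/442 c=-1505/884 d=621/884
  seg 2: a=-1 b=-347/442 c=2221/884 d=-1211/1768
  seg 3: a=2 b=231/221 c=-353/221 d=1600/5967
  seg 4: a=-2 b=-287/221 c=541/663 d=-541/5967
S(43/4) = -36113/14144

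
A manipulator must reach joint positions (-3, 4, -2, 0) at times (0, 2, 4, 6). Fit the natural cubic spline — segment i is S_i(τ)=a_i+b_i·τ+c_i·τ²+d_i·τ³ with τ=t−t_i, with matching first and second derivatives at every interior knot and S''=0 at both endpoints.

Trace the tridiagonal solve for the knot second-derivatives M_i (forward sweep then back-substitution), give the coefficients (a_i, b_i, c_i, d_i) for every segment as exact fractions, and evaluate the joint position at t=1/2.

Δ: Δ0=7/2, Δ1=-3, Δ2=1
row 1: diag=8, rhs=-39; c'=1/4, d'=-39/8
row 2: denom=8−2·1/4=15/2; d'=(24−2·-39/8)/(15/2)=9/2
back: M2=9/2
back: M1=-39/8−1/4·9/2=-6
M: M0=0, M1=-6, M2=9/2, M3=0
seg 0: a=-3, c=M0/2=0, d=(M1−M0)/(6·2)=-1/2, b=Δ0−h0·(2M0+M1)/6=11/2
seg 1: a=4, c=M1/2=-3, d=(M2−M1)/(6·2)=7/8, b=Δ1−h1·(2M1+M2)/6=-1/2
seg 2: a=-2, c=M2/2=9/4, d=(M3−M2)/(6·2)=-3/8, b=Δ2−h2·(2M2+M3)/6=-2
t_q=1/2 → seg 0, τ=1/2; S=-3+11/2·τ+0·τ²+-1/2·τ³=-5/16

  seg 0: a=-3 b=11/2 c=0 d=-1/2
  seg 1: a=4 b=-1/2 c=-3 d=7/8
  seg 2: a=-2 b=-2 c=9/4 d=-3/8
S(1/2) = -5/16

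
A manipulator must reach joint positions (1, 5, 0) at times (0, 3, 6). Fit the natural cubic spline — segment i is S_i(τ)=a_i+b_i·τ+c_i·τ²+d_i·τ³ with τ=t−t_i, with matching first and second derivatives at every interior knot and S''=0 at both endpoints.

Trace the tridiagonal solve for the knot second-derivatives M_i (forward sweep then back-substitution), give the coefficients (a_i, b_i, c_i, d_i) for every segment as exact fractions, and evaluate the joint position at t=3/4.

Δ: Δ0=4/3, Δ1=-5/3
row 1: diag=12, rhs=-18; c'=1/4, d'=-3/2
back: M1=-3/2
M: M0=0, M1=-3/2, M2=0
seg 0: a=1, c=M0/2=0, d=(M1−M0)/(6·3)=-1/12, b=Δ0−h0·(2M0+M1)/6=25/12
seg 1: a=5, c=M1/2=-3/4, d=(M2−M1)/(6·3)=1/12, b=Δ1−h1·(2M1+M2)/6=-1/6
t_q=3/4 → seg 0, τ=3/4; S=1+25/12·τ+0·τ²+-1/12·τ³=647/256

  seg 0: a=1 b=25/12 c=0 d=-1/12
  seg 1: a=5 b=-1/6 c=-3/4 d=1/12
S(3/4) = 647/256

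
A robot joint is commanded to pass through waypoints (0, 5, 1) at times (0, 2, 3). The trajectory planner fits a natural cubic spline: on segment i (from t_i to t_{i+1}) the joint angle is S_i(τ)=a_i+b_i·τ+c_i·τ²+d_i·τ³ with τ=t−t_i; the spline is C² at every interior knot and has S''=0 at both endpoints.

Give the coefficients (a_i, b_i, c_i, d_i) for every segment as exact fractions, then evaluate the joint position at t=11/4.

  seg 0: a=0 b=14/3 c=0 d=-13/24
  seg 1: a=5 b=-11/6 c=-13/4 d=13/12
S(11/4) = 577/256

Δ: Δ0=5/2, Δ1=-4
row 1: diag=6, rhs=-39; c'=1/6, d'=-13/2
back: M1=-13/2
M: M0=0, M1=-13/2, M2=0
seg 0: a=0, c=M0/2=0, d=(M1−M0)/(6·2)=-13/24, b=Δ0−h0·(2M0+M1)/6=14/3
seg 1: a=5, c=M1/2=-13/4, d=(M2−M1)/(6·1)=13/12, b=Δ1−h1·(2M1+M2)/6=-11/6
t_q=11/4 → seg 1, τ=3/4; S=5+-11/6·τ+-13/4·τ²+13/12·τ³=577/256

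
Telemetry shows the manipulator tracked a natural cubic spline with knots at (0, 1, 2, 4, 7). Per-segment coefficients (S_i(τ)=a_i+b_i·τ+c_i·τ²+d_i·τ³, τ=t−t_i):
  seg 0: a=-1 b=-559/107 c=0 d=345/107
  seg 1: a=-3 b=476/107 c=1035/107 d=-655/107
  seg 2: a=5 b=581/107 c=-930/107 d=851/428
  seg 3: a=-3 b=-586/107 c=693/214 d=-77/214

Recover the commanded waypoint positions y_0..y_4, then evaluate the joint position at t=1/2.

y_0 = S_0(0) = a_0 = -1
y_1 = S_1(0) = a_1 = -3
y_2 = S_2(0) = a_2 = 5
y_3 = S_3(0) = a_3 = -3
y_4 = S_3(3) = 0
t_q=1/2 is in segment 0 (τ=1/2); S_0(τ)=-2747/856

y_0=-1 y_1=-3 y_2=5 y_3=-3 y_4=0
S(1/2) = -2747/856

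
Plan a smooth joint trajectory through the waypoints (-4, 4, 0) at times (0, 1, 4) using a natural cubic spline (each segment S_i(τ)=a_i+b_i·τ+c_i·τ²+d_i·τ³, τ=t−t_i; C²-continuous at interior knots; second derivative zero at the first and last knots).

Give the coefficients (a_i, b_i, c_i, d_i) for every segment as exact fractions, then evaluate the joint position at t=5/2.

Δ: Δ0=8, Δ1=-4/3
row 1: diag=8, rhs=-56; c'=3/8, d'=-7
back: M1=-7
M: M0=0, M1=-7, M2=0
seg 0: a=-4, c=M0/2=0, d=(M1−M0)/(6·1)=-7/6, b=Δ0−h0·(2M0+M1)/6=55/6
seg 1: a=4, c=M1/2=-7/2, d=(M2−M1)/(6·3)=7/18, b=Δ1−h1·(2M1+M2)/6=17/3
t_q=5/2 → seg 1, τ=3/2; S=4+17/3·τ+-7/2·τ²+7/18·τ³=95/16

  seg 0: a=-4 b=55/6 c=0 d=-7/6
  seg 1: a=4 b=17/3 c=-7/2 d=7/18
S(5/2) = 95/16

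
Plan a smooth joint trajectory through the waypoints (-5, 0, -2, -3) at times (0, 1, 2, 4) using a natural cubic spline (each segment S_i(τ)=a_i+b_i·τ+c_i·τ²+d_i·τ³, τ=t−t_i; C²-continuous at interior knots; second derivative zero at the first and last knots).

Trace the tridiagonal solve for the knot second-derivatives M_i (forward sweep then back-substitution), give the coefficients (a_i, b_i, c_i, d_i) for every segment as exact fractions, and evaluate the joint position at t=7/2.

Δ: Δ0=5, Δ1=-2, Δ2=-1/2
row 1: diag=4, rhs=-42; c'=1/4, d'=-21/2
row 2: denom=6−1·1/4=23/4; d'=(9−1·-21/2)/(23/4)=78/23
back: M2=78/23
back: M1=-21/2−1/4·78/23=-261/23
M: M0=0, M1=-261/23, M2=78/23, M3=0
seg 0: a=-5, c=M0/2=0, d=(M1−M0)/(6·1)=-87/46, b=Δ0−h0·(2M0+M1)/6=317/46
seg 1: a=0, c=M1/2=-261/46, d=(M2−M1)/(6·1)=113/46, b=Δ1−h1·(2M1+M2)/6=28/23
seg 2: a=-2, c=M2/2=39/23, d=(M3−M2)/(6·2)=-13/46, b=Δ2−h2·(2M2+M3)/6=-127/46
t_q=7/2 → seg 2, τ=3/2; S=-2+-127/46·τ+39/23·τ²+-13/46·τ³=-1207/368

  seg 0: a=-5 b=317/46 c=0 d=-87/46
  seg 1: a=0 b=28/23 c=-261/46 d=113/46
  seg 2: a=-2 b=-127/46 c=39/23 d=-13/46
S(7/2) = -1207/368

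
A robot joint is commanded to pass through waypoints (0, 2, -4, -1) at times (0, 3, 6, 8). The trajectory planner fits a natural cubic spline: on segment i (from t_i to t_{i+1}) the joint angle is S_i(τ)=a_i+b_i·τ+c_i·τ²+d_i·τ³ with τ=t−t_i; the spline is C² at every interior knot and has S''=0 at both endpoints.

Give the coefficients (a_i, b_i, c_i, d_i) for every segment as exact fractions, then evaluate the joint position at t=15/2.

  seg 0: a=0 b=371/222 c=0 d=-223/1998
  seg 1: a=2 b=-149/111 c=-223/222 d=523/1998
  seg 2: a=-4 b=-67/222 c=50/37 d=-25/111
S(15/2) = -643/296

Δ: Δ0=2/3, Δ1=-2, Δ2=3/2
row 1: diag=12, rhs=-16; c'=1/4, d'=-4/3
row 2: denom=10−3·1/4=37/4; d'=(21−3·-4/3)/(37/4)=100/37
back: M2=100/37
back: M1=-4/3−1/4·100/37=-223/111
M: M0=0, M1=-223/111, M2=100/37, M3=0
seg 0: a=0, c=M0/2=0, d=(M1−M0)/(6·3)=-223/1998, b=Δ0−h0·(2M0+M1)/6=371/222
seg 1: a=2, c=M1/2=-223/222, d=(M2−M1)/(6·3)=523/1998, b=Δ1−h1·(2M1+M2)/6=-149/111
seg 2: a=-4, c=M2/2=50/37, d=(M3−M2)/(6·2)=-25/111, b=Δ2−h2·(2M2+M3)/6=-67/222
t_q=15/2 → seg 2, τ=3/2; S=-4+-67/222·τ+50/37·τ²+-25/111·τ³=-643/296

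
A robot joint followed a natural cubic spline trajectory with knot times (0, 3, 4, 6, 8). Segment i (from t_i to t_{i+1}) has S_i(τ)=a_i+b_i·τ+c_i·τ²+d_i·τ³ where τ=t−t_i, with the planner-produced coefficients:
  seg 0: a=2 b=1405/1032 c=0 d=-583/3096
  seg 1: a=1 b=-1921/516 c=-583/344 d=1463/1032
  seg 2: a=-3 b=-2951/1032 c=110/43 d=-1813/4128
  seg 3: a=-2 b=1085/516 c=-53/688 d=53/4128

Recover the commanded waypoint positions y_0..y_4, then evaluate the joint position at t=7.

y_0=2 y_1=1 y_2=-3 y_3=-2 y_4=2
S(7) = 53/1376

y_0 = S_0(0) = a_0 = 2
y_1 = S_1(0) = a_1 = 1
y_2 = S_2(0) = a_2 = -3
y_3 = S_3(0) = a_3 = -2
y_4 = S_3(2) = 2
t_q=7 is in segment 3 (τ=1); S_3(τ)=53/1376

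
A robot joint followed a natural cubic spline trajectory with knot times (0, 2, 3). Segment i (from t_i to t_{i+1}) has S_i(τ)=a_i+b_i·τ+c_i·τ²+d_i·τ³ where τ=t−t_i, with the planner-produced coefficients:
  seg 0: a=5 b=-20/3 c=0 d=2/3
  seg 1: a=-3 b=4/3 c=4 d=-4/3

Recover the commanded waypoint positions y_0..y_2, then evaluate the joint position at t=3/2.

y_0 = S_0(0) = a_0 = 5
y_1 = S_1(0) = a_1 = -3
y_2 = S_1(1) = 1
t_q=3/2 is in segment 0 (τ=3/2); S_0(τ)=-11/4

y_0=5 y_1=-3 y_2=1
S(3/2) = -11/4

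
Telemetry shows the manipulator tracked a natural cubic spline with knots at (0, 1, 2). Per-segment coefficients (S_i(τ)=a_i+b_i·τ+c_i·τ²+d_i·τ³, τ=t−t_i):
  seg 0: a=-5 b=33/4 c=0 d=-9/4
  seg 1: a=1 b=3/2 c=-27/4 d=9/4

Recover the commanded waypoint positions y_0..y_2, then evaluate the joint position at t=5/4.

y_0=-5 y_1=1 y_2=-2
S(5/4) = 253/256

y_0 = S_0(0) = a_0 = -5
y_1 = S_1(0) = a_1 = 1
y_2 = S_1(1) = -2
t_q=5/4 is in segment 1 (τ=1/4); S_1(τ)=253/256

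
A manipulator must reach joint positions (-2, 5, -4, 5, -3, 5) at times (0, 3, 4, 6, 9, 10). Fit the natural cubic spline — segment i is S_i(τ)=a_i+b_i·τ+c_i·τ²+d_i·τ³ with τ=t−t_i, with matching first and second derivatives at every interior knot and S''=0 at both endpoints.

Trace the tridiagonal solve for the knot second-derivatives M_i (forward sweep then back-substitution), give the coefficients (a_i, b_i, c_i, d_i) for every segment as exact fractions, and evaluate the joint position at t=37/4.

  seg 0: a=-2 b=47993/6162 c=0 d=-1245/2054
  seg 1: a=5 b=-26426/3081 c=-11205/2054 d=31009/6162
  seg 2: a=-4 b=-27055/6162 c=9902/1027 d=-8005/3081
  seg 3: a=5 b=1421/474 c=-6108/1027 d=25013/18486
  seg 4: a=-3 b=11851/3081 c=12797/2054 d=-12797/6162
S(37/4) = -221035/131456

Δ: Δ0=7/3, Δ1=-9, Δ2=9/2, Δ3=-8/3, Δ4=8
row 1: diag=8, rhs=-68; c'=1/8, d'=-17/2
row 2: denom=6−1·1/8=47/8; d'=(81−1·-17/2)/(47/8)=716/47
row 3: denom=10−2·16/47=438/47; d'=(-43−2·716/47)/(438/47)=-1151/146
row 4: denom=8−3·47/146=1027/146; d'=(64−3·-1151/146)/(1027/146)=12797/1027
back: M4=12797/1027
back: M3=-1151/146−47/146·12797/1027=-12216/1027
back: M2=716/47−16/47·-12216/1027=19804/1027
back: M1=-17/2−1/8·19804/1027=-11205/1027
M: M0=0, M1=-11205/1027, M2=19804/1027, M3=-12216/1027, M4=12797/1027, M5=0
seg 0: a=-2, c=M0/2=0, d=(M1−M0)/(6·3)=-1245/2054, b=Δ0−h0·(2M0+M1)/6=47993/6162
seg 1: a=5, c=M1/2=-11205/2054, d=(M2−M1)/(6·1)=31009/6162, b=Δ1−h1·(2M1+M2)/6=-26426/3081
seg 2: a=-4, c=M2/2=9902/1027, d=(M3−M2)/(6·2)=-8005/3081, b=Δ2−h2·(2M2+M3)/6=-27055/6162
seg 3: a=5, c=M3/2=-6108/1027, d=(M4−M3)/(6·3)=25013/18486, b=Δ3−h3·(2M3+M4)/6=1421/474
seg 4: a=-3, c=M4/2=12797/2054, d=(M5−M4)/(6·1)=-12797/6162, b=Δ4−h4·(2M4+M5)/6=11851/3081
t_q=37/4 → seg 4, τ=1/4; S=-3+11851/3081·τ+12797/2054·τ²+-12797/6162·τ³=-221035/131456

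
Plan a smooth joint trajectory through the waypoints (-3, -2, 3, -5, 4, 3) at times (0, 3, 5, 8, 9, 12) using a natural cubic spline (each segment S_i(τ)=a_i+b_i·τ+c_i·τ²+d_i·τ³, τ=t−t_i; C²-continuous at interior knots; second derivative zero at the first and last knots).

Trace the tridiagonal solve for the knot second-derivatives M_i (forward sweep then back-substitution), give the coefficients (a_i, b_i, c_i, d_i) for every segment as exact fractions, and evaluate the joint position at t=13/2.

  seg 0: a=-3 b=-157/148 c=0 d=619/3996
  seg 1: a=-2 b=231/74 c=619/444 d=-757/888
  seg 2: a=3 b=-170/111 c=-413/111 d=371/333
  seg 3: a=-5 b=691/111 c=700/111 d=-392/111
  seg 4: a=4 b=305/37 c=-476/111 d=476/999
S(13/2) = -1157/296

Δ: Δ0=1/3, Δ1=5/2, Δ2=-8/3, Δ3=9, Δ4=-1/3
row 1: diag=10, rhs=13; c'=1/5, d'=13/10
row 2: denom=10−2·1/5=48/5; d'=(-31−2·13/10)/(48/5)=-7/2
row 3: denom=8−3·5/16=113/16; d'=(70−3·-7/2)/(113/16)=1288/113
row 4: denom=8−1·16/113=888/113; d'=(-56−1·1288/113)/(888/113)=-952/111
back: M4=-952/111
back: M3=1288/113−16/113·-952/111=1400/111
back: M2=-7/2−5/16·1400/111=-826/111
back: M1=13/10−1/5·-826/111=619/222
M: M0=0, M1=619/222, M2=-826/111, M3=1400/111, M4=-952/111, M5=0
seg 0: a=-3, c=M0/2=0, d=(M1−M0)/(6·3)=619/3996, b=Δ0−h0·(2M0+M1)/6=-157/148
seg 1: a=-2, c=M1/2=619/444, d=(M2−M1)/(6·2)=-757/888, b=Δ1−h1·(2M1+M2)/6=231/74
seg 2: a=3, c=M2/2=-413/111, d=(M3−M2)/(6·3)=371/333, b=Δ2−h2·(2M2+M3)/6=-170/111
seg 3: a=-5, c=M3/2=700/111, d=(M4−M3)/(6·1)=-392/111, b=Δ3−h3·(2M3+M4)/6=691/111
seg 4: a=4, c=M4/2=-476/111, d=(M5−M4)/(6·3)=476/999, b=Δ4−h4·(2M4+M5)/6=305/37
t_q=13/2 → seg 2, τ=3/2; S=3+-170/111·τ+-413/111·τ²+371/333·τ³=-1157/296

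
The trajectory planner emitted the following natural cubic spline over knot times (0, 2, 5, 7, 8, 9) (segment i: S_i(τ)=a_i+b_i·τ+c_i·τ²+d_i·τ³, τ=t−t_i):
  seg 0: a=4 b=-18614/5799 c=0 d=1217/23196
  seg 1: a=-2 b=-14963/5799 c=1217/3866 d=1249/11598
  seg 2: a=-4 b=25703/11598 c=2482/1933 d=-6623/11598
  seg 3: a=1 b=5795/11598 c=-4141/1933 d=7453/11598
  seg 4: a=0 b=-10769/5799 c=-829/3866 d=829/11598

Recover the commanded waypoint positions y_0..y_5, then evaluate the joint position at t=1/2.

y_0=4 y_1=-2 y_2=-4 y_3=1 y_4=0 y_5=-2
S(1/2) = 148555/61856

y_0 = S_0(0) = a_0 = 4
y_1 = S_1(0) = a_1 = -2
y_2 = S_2(0) = a_2 = -4
y_3 = S_3(0) = a_3 = 1
y_4 = S_4(0) = a_4 = 0
y_5 = S_4(1) = -2
t_q=1/2 is in segment 0 (τ=1/2); S_0(τ)=148555/61856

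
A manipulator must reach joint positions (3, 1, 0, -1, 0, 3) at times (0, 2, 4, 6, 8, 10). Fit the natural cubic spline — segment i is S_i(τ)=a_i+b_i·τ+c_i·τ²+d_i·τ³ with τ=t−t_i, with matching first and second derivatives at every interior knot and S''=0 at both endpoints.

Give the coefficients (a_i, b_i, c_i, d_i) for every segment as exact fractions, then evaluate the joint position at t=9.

Δ: Δ0=-1, Δ1=-1/2, Δ2=-1/2, Δ3=1/2, Δ4=3/2
row 1: diag=8, rhs=3; c'=1/4, d'=3/8
row 2: denom=8−2·1/4=15/2; d'=(0−2·3/8)/(15/2)=-1/10
row 3: denom=8−2·4/15=112/15; d'=(6−2·-1/10)/(112/15)=93/112
row 4: denom=8−2·15/56=209/28; d'=(6−2·93/112)/(209/28)=243/418
back: M4=243/418
back: M3=93/112−15/56·243/418=141/209
back: M2=-1/10−4/15·141/209=-117/418
back: M1=3/8−1/4·-117/418=93/209
M: M0=0, M1=93/209, M2=-117/418, M3=141/209, M4=243/418, M5=0
seg 0: a=3, c=M0/2=0, d=(M1−M0)/(6·2)=31/836, b=Δ0−h0·(2M0+M1)/6=-240/209
seg 1: a=1, c=M1/2=93/418, d=(M2−M1)/(6·2)=-101/1672, b=Δ1−h1·(2M1+M2)/6=-147/209
seg 2: a=0, c=M2/2=-117/836, d=(M3−M2)/(6·2)=7/88, b=Δ2−h2·(2M2+M3)/6=-225/418
seg 3: a=-1, c=M3/2=141/418, d=(M4−M3)/(6·2)=-13/1672, b=Δ3−h3·(2M3+M4)/6=-30/209
seg 4: a=0, c=M4/2=243/836, d=(M5−M4)/(6·2)=-81/1672, b=Δ4−h4·(2M4+M5)/6=465/418
t_q=9 → seg 4, τ=1; S=0+465/418·τ+243/836·τ²+-81/1672·τ³=2265/1672

  seg 0: a=3 b=-240/209 c=0 d=31/836
  seg 1: a=1 b=-147/209 c=93/418 d=-101/1672
  seg 2: a=0 b=-225/418 c=-117/836 d=7/88
  seg 3: a=-1 b=-30/209 c=141/418 d=-13/1672
  seg 4: a=0 b=465/418 c=243/836 d=-81/1672
S(9) = 2265/1672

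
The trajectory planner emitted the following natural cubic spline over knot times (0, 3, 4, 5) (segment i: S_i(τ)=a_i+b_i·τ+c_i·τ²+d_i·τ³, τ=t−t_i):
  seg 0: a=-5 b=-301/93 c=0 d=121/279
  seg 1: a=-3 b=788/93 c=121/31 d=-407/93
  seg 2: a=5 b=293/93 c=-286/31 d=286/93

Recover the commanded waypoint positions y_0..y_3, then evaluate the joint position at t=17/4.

y_0 = S_0(0) = a_0 = -5
y_1 = S_1(0) = a_1 = -3
y_2 = S_2(0) = a_2 = 5
y_3 = S_2(1) = 2
t_q=17/4 is in segment 2 (τ=1/4); S_2(τ)=5217/992

y_0=-5 y_1=-3 y_2=5 y_3=2
S(17/4) = 5217/992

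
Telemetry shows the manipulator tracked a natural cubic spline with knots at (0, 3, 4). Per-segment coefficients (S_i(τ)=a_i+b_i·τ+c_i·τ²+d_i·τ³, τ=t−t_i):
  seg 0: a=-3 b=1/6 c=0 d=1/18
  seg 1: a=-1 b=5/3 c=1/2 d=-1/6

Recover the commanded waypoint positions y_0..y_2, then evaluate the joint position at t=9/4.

y_0=-3 y_1=-1 y_2=1
S(9/4) = -255/128

y_0 = S_0(0) = a_0 = -3
y_1 = S_1(0) = a_1 = -1
y_2 = S_1(1) = 1
t_q=9/4 is in segment 0 (τ=9/4); S_0(τ)=-255/128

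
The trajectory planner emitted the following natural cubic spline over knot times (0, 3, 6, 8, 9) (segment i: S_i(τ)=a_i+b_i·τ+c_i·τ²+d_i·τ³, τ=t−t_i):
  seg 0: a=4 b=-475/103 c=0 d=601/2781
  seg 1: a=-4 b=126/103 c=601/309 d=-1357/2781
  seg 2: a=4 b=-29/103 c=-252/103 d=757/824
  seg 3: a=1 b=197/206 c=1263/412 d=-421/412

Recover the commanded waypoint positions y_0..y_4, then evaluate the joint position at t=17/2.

y_0 = S_0(0) = a_0 = 4
y_1 = S_1(0) = a_1 = -4
y_2 = S_2(0) = a_2 = 4
y_3 = S_3(0) = a_3 = 1
y_4 = S_3(1) = 4
t_q=17/2 is in segment 3 (τ=1/2); S_3(τ)=6977/3296

y_0=4 y_1=-4 y_2=4 y_3=1 y_4=4
S(17/2) = 6977/3296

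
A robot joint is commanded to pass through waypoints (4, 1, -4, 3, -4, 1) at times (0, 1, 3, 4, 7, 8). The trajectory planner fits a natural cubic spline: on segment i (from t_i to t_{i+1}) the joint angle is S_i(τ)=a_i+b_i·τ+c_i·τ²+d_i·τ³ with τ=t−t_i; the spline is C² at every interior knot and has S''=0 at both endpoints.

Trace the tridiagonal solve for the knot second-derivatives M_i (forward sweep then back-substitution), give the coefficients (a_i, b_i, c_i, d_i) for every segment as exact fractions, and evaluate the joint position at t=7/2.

Δ: Δ0=-3, Δ1=-5/2, Δ2=7, Δ3=-7/3, Δ4=5
row 1: diag=6, rhs=3; c'=1/3, d'=1/2
row 2: denom=6−2·1/3=16/3; d'=(57−2·1/2)/(16/3)=21/2
row 3: denom=8−1·3/16=125/16; d'=(-56−1·21/2)/(125/16)=-1064/125
row 4: denom=8−3·48/125=856/125; d'=(44−3·-1064/125)/(856/125)=2173/214
back: M4=2173/214
back: M3=-1064/125−48/125·2173/214=-1328/107
back: M2=21/2−3/16·-1328/107=2745/214
back: M1=1/2−1/3·2745/214=-404/107
M: M0=0, M1=-404/107, M2=2745/214, M3=-1328/107, M4=2173/214, M5=0
seg 0: a=4, c=M0/2=0, d=(M1−M0)/(6·1)=-202/321, b=Δ0−h0·(2M0+M1)/6=-761/321
seg 1: a=1, c=M1/2=-202/107, d=(M2−M1)/(6·2)=3553/2568, b=Δ1−h1·(2M1+M2)/6=-1367/321
seg 2: a=-4, c=M2/2=2745/428, d=(M3−M2)/(6·1)=-5401/1284, b=Δ2−h2·(2M2+M3)/6=3077/642
seg 3: a=3, c=M3/2=-664/107, d=(M4−M3)/(6·3)=4829/3852, b=Δ3−h3·(2M3+M4)/6=6421/1284
seg 4: a=-4, c=M4/2=2173/428, d=(M5−M4)/(6·1)=-2173/1284, b=Δ4−h4·(2M4+M5)/6=1037/642
t_q=7/2 → seg 2, τ=1/2; S=-4+3077/642·τ+2745/428·τ²+-5401/1284·τ³=-1801/3424

  seg 0: a=4 b=-761/321 c=0 d=-202/321
  seg 1: a=1 b=-1367/321 c=-202/107 d=3553/2568
  seg 2: a=-4 b=3077/642 c=2745/428 d=-5401/1284
  seg 3: a=3 b=6421/1284 c=-664/107 d=4829/3852
  seg 4: a=-4 b=1037/642 c=2173/428 d=-2173/1284
S(7/2) = -1801/3424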